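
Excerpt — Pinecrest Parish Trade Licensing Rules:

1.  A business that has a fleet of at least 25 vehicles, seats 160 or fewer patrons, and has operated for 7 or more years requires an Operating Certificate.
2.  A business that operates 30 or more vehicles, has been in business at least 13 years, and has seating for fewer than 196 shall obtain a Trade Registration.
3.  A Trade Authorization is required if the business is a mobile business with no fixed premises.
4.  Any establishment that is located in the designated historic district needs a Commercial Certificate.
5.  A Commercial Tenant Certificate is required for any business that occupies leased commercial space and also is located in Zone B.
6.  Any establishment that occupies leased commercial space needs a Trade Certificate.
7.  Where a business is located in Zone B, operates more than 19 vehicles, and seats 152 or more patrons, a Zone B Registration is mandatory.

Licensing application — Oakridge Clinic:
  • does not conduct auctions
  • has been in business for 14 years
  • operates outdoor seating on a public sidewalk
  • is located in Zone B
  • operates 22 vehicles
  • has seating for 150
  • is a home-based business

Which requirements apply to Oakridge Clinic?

1. vehicles 22 < 25; seating 150 ≤ 160; years in business 14 ≥ 7 → Operating Certificate not required.
2. vehicles 22 < 30; years in business 14 ≥ 13; seating 150 < 196 → Trade Registration not required.
3. is a home-based business (not: is a mobile business with no fixed premises) → Trade Authorization not required.
4. is located in Zone B (not: is located in the designated historic district) → Commercial Certificate not required.
5. is a home-based business (not: occupies leased commercial space); is located in Zone B → Commercial Tenant Certificate not required.
6. is a home-based business (not: occupies leased commercial space) → Trade Certificate not required.
7. is located in Zone B; vehicles 22 > 19; seating 150 < 152 → Zone B Registration not required.

None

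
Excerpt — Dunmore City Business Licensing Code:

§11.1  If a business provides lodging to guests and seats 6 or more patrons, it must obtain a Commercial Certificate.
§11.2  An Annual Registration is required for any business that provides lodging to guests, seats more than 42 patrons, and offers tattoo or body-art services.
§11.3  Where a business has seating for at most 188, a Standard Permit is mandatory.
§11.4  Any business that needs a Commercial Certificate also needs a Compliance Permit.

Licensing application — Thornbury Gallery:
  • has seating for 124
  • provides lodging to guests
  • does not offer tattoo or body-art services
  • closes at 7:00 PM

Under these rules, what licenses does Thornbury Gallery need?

Commercial Certificate, Compliance Permit, Standard Permit

§11.1 provides lodging to guests; seating 124 ≥ 6 → Commercial Certificate required.
§11.2 provides lodging to guests; seating 124 > 42; does not offer tattoo or body-art services → Annual Registration not required.
§11.3 seating 124 ≤ 188 → Standard Permit required.
§11.4 Commercial Certificate is required → Compliance Permit also required.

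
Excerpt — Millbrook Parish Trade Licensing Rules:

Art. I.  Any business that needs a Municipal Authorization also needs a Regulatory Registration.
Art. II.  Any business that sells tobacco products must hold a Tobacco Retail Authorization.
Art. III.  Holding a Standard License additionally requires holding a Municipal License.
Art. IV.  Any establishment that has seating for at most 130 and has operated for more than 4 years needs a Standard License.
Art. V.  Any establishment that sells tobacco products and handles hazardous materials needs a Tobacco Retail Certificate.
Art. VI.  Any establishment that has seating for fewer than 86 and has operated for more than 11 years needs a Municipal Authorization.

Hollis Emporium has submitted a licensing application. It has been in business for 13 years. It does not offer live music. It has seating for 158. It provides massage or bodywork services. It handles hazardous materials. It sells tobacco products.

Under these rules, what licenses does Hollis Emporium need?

Tobacco Retail Authorization, Tobacco Retail Certificate

Art. I. Municipal Authorization is not required → no effect.
Art. II. sells tobacco products → Tobacco Retail Authorization required.
Art. III. Standard License is not required → no effect.
Art. IV. seating 158 > 130; years in business 13 > 4 → Standard License not required.
Art. V. sells tobacco products; handles hazardous materials → Tobacco Retail Certificate required.
Art. VI. seating 158 ≥ 86; years in business 13 > 11 → Municipal Authorization not required.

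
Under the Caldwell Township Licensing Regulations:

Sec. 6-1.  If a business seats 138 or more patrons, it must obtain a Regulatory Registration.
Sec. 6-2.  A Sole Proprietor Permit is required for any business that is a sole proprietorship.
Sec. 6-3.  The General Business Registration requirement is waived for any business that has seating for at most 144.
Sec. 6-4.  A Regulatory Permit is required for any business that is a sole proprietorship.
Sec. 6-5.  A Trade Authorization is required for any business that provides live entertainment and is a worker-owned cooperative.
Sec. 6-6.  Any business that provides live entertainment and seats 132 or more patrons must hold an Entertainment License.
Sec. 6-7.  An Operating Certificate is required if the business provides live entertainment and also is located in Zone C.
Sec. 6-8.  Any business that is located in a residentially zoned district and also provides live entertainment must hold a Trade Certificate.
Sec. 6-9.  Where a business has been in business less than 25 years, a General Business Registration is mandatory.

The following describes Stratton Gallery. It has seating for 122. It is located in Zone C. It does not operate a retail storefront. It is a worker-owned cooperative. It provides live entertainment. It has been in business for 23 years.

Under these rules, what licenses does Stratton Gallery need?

Operating Certificate, Trade Authorization

Sec. 6-1. seating 122 < 138 → Regulatory Registration not required.
Sec. 6-2. is a worker-owned cooperative (not: is a sole proprietorship) → Sole Proprietor Permit not required.
Sec. 6-3. seating 122 ≤ 144 → exempt from General Business Registration.
Sec. 6-4. is a worker-owned cooperative (not: is a sole proprietorship) → Regulatory Permit not required.
Sec. 6-5. provides live entertainment; is a worker-owned cooperative → Trade Authorization required.
Sec. 6-6. provides live entertainment; seating 122 < 132 → Entertainment License not required.
Sec. 6-7. provides live entertainment; is located in Zone C → Operating Certificate required.
Sec. 6-8. is located in Zone C (not: is located in a residentially zoned district); provides live entertainment → Trade Certificate not required.
Sec. 6-9. years in business 23 < 25 → General Business Registration required.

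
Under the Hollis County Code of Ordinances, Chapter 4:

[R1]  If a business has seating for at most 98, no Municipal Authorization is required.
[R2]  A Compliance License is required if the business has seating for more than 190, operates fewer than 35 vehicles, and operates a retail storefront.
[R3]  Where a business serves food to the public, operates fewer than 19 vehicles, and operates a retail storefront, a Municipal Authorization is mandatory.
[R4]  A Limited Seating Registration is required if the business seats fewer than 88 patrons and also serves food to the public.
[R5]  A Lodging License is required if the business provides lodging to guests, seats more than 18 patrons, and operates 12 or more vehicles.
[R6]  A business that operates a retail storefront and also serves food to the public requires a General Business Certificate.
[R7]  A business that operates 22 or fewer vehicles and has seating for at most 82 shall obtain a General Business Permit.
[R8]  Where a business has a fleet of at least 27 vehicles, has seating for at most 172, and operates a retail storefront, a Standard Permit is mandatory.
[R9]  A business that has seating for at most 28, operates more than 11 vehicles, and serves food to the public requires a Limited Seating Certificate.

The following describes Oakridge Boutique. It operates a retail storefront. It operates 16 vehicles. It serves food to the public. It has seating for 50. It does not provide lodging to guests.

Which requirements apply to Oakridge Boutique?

[R1] seating 50 ≤ 98 → exempt from Municipal Authorization.
[R2] seating 50 ≤ 190; vehicles 16 < 35; operates a retail storefront → Compliance License not required.
[R3] serves food to the public; vehicles 16 < 19; operates a retail storefront → Municipal Authorization required.
[R4] seating 50 < 88; serves food to the public → Limited Seating Registration required.
[R5] does not provide lodging to guests; seating 50 > 18; vehicles 16 ≥ 12 → Lodging License not required.
[R6] operates a retail storefront; serves food to the public → General Business Certificate required.
[R7] vehicles 16 ≤ 22; seating 50 ≤ 82 → General Business Permit required.
[R8] vehicles 16 < 27; seating 50 ≤ 172; operates a retail storefront → Standard Permit not required.
[R9] seating 50 > 28; vehicles 16 > 11; serves food to the public → Limited Seating Certificate not required.

General Business Certificate, General Business Permit, Limited Seating Registration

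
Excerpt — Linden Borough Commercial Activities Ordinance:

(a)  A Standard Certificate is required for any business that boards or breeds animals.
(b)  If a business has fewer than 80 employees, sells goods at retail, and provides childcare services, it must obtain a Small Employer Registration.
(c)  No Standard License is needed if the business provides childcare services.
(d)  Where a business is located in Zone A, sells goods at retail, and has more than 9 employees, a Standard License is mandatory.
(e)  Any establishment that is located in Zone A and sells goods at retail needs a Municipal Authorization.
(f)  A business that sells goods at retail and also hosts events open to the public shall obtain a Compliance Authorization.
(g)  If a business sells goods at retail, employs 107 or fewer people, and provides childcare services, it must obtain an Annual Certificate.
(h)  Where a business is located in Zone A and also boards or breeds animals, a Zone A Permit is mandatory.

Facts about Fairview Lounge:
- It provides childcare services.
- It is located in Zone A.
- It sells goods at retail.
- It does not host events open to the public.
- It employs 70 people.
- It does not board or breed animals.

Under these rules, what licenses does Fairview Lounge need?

(a) does not board or breed animals → Standard Certificate not required.
(b) employees 70 < 80; sells goods at retail; provides childcare services → Small Employer Registration required.
(c) provides childcare services → exempt from Standard License.
(d) is located in Zone A; sells goods at retail; employees 70 > 9 → Standard License required.
(e) is located in Zone A; sells goods at retail → Municipal Authorization required.
(f) sells goods at retail; does not host events open to the public → Compliance Authorization not required.
(g) sells goods at retail; employees 70 ≤ 107; provides childcare services → Annual Certificate required.
(h) is located in Zone A; does not board or breed animals → Zone A Permit not required.

Annual Certificate, Municipal Authorization, Small Employer Registration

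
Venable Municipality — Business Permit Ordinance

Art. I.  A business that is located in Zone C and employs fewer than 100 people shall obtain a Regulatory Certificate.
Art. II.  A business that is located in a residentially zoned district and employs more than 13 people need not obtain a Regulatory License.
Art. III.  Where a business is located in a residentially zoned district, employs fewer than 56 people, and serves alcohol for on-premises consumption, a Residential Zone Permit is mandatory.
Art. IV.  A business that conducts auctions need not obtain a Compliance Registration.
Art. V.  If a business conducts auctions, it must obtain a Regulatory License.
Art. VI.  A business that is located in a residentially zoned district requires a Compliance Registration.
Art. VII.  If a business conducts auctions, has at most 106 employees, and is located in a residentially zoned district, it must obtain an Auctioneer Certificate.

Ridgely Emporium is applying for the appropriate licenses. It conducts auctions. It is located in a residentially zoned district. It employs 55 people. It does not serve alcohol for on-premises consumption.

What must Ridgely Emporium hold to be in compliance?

Art. I. is located in a residentially zoned district (not: is located in Zone C); employees 55 < 100 → Regulatory Certificate not required.
Art. II. is located in a residentially zoned district; employees 55 > 13 → exempt from Regulatory License.
Art. III. is located in a residentially zoned district; employees 55 < 56; does not serve alcohol for on-premises consumption → Residential Zone Permit not required.
Art. IV. conducts auctions → exempt from Compliance Registration.
Art. V. conducts auctions → Regulatory License required.
Art. VI. is located in a residentially zoned district → Compliance Registration required.
Art. VII. conducts auctions; employees 55 ≤ 106; is located in a residentially zoned district → Auctioneer Certificate required.

Auctioneer Certificate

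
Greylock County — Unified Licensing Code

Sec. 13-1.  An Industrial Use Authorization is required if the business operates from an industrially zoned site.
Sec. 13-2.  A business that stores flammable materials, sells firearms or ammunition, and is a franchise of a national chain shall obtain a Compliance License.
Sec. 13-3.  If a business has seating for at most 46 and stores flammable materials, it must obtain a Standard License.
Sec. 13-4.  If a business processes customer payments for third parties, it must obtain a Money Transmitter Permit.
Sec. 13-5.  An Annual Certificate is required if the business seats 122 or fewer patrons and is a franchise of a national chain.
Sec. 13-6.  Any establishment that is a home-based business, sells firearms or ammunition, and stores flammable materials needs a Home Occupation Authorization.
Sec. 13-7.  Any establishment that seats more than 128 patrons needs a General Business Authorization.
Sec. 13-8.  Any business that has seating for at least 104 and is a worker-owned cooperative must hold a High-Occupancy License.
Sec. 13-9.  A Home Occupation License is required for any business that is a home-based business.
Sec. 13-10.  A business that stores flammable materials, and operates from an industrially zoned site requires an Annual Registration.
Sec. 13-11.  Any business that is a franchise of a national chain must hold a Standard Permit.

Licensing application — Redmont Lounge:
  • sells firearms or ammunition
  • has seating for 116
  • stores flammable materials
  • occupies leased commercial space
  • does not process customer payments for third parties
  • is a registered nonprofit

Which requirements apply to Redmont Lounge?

None

Sec. 13-1. occupies leased commercial space (not: operates from an industrially zoned site) → Industrial Use Authorization not required.
Sec. 13-2. stores flammable materials; sells firearms or ammunition; is a registered nonprofit (not: is a franchise of a national chain) → Compliance License not required.
Sec. 13-3. seating 116 > 46; stores flammable materials → Standard License not required.
Sec. 13-4. does not process customer payments for third parties → Money Transmitter Permit not required.
Sec. 13-5. seating 116 ≤ 122; is a registered nonprofit (not: is a franchise of a national chain) → Annual Certificate not required.
Sec. 13-6. occupies leased commercial space (not: is a home-based business); sells firearms or ammunition; stores flammable materials → Home Occupation Authorization not required.
Sec. 13-7. seating 116 ≤ 128 → General Business Authorization not required.
Sec. 13-8. seating 116 ≥ 104; is a registered nonprofit (not: is a worker-owned cooperative) → High-Occupancy License not required.
Sec. 13-9. occupies leased commercial space (not: is a home-based business) → Home Occupation License not required.
Sec. 13-10. stores flammable materials; occupies leased commercial space (not: operates from an industrially zoned site) → Annual Registration not required.
Sec. 13-11. is a registered nonprofit (not: is a franchise of a national chain) → Standard Permit not required.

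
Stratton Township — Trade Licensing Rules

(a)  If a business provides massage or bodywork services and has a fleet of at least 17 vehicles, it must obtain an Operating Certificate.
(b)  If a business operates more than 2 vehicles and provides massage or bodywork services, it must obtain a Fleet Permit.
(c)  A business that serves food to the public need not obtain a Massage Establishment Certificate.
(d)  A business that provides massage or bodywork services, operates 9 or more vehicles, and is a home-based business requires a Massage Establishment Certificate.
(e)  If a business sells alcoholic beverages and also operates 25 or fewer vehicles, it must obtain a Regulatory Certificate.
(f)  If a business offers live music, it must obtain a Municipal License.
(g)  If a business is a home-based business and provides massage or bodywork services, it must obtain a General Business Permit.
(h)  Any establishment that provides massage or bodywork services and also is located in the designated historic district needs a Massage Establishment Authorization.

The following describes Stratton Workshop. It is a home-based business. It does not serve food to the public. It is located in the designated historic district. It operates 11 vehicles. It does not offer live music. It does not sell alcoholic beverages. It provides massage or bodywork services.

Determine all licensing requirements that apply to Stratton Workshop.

(a) provides massage or bodywork services; vehicles 11 < 17 → Operating Certificate not required.
(b) vehicles 11 > 2; provides massage or bodywork services → Fleet Permit required.
(c) does not serve food to the public → Massage Establishment Certificate exemption does not apply.
(d) provides massage or bodywork services; vehicles 11 ≥ 9; is a home-based business → Massage Establishment Certificate required.
(e) does not sell alcoholic beverages; vehicles 11 ≤ 25 → Regulatory Certificate not required.
(f) does not offer live music → Municipal License not required.
(g) is a home-based business; provides massage or bodywork services → General Business Permit required.
(h) provides massage or bodywork services; is located in the designated historic district → Massage Establishment Authorization required.

Fleet Permit, General Business Permit, Massage Establishment Authorization, Massage Establishment Certificate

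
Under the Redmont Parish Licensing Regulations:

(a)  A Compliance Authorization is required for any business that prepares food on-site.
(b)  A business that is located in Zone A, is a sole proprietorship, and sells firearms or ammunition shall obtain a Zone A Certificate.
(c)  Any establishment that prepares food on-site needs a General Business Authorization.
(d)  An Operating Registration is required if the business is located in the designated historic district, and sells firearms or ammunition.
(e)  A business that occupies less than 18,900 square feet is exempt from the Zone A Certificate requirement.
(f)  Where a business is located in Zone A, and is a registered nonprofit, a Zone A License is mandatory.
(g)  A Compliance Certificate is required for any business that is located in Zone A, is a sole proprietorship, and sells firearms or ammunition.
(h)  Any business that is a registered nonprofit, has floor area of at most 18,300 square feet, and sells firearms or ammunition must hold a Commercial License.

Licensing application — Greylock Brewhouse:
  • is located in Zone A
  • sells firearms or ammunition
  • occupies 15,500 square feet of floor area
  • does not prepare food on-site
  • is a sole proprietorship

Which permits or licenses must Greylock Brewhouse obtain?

Compliance Certificate

(a) does not prepare food on-site → Compliance Authorization not required.
(b) is located in Zone A; is a sole proprietorship; sells firearms or ammunition → Zone A Certificate required.
(c) does not prepare food on-site → General Business Authorization not required.
(d) is located in Zone A (not: is located in the designated historic district); sells firearms or ammunition → Operating Registration not required.
(e) floor area 15,500 square feet < 18,900 square feet → exempt from Zone A Certificate.
(f) is located in Zone A; is a sole proprietorship (not: is a registered nonprofit) → Zone A License not required.
(g) is located in Zone A; is a sole proprietorship; sells firearms or ammunition → Compliance Certificate required.
(h) is a sole proprietorship (not: is a registered nonprofit); floor area 15,500 square feet ≤ 18,300 square feet; sells firearms or ammunition → Commercial License not required.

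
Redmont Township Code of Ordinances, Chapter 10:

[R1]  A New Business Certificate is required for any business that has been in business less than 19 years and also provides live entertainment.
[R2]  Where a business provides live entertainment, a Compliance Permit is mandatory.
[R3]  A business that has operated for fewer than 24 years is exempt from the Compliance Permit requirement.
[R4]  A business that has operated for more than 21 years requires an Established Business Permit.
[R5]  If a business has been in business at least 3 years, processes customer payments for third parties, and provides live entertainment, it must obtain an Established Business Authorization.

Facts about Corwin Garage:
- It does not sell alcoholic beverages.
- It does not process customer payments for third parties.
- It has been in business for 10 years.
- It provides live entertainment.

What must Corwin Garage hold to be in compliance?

New Business Certificate

[R1] years in business 10 < 19; provides live entertainment → New Business Certificate required.
[R2] provides live entertainment → Compliance Permit required.
[R3] years in business 10 < 24 → exempt from Compliance Permit.
[R4] years in business 10 ≤ 21 → Established Business Permit not required.
[R5] years in business 10 ≥ 3; does not process customer payments for third parties; provides live entertainment → Established Business Authorization not required.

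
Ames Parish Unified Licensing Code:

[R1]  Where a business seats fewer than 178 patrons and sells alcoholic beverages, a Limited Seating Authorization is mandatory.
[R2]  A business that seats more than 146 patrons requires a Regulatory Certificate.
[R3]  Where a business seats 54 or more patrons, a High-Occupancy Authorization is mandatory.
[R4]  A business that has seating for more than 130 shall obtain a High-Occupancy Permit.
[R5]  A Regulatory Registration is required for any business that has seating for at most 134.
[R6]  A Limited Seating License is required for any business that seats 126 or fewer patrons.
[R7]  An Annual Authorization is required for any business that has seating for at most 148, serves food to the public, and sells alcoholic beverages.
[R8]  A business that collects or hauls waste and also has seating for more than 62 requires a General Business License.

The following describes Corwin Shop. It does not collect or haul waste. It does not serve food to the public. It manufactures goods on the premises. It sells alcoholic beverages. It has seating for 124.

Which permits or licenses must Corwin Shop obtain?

High-Occupancy Authorization, Limited Seating Authorization, Limited Seating License, Regulatory Registration

[R1] seating 124 < 178; sells alcoholic beverages → Limited Seating Authorization required.
[R2] seating 124 ≤ 146 → Regulatory Certificate not required.
[R3] seating 124 ≥ 54 → High-Occupancy Authorization required.
[R4] seating 124 ≤ 130 → High-Occupancy Permit not required.
[R5] seating 124 ≤ 134 → Regulatory Registration required.
[R6] seating 124 ≤ 126 → Limited Seating License required.
[R7] seating 124 ≤ 148; does not serve food to the public; sells alcoholic beverages → Annual Authorization not required.
[R8] does not collect or haul waste; seating 124 > 62 → General Business License not required.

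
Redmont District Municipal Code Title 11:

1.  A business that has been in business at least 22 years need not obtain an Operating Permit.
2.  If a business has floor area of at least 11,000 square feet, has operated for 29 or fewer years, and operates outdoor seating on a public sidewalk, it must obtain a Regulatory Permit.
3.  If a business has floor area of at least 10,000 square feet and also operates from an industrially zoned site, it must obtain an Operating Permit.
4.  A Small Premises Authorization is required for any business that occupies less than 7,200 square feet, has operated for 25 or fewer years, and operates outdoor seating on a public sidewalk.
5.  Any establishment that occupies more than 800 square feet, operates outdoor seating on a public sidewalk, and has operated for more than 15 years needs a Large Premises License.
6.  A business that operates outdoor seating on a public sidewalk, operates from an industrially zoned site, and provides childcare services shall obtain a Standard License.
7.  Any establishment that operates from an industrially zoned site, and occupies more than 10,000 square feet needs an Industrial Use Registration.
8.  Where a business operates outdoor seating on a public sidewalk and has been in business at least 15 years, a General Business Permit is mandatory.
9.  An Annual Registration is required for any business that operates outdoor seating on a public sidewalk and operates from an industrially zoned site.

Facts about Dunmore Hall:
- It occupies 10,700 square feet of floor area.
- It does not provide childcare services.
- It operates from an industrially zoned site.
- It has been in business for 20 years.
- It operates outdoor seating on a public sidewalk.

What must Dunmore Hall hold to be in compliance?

Annual Registration, General Business Permit, Industrial Use Registration, Large Premises License, Operating Permit

1. years in business 20 < 22 → Operating Permit exemption does not apply.
2. floor area 10,700 square feet < 11,000 square feet; years in business 20 ≤ 29; operates outdoor seating on a public sidewalk → Regulatory Permit not required.
3. floor area 10,700 square feet ≥ 10,000 square feet; operates from an industrially zoned site → Operating Permit required.
4. floor area 10,700 square feet ≥ 7,200 square feet; years in business 20 ≤ 25; operates outdoor seating on a public sidewalk → Small Premises Authorization not required.
5. floor area 10,700 square feet > 800 square feet; operates outdoor seating on a public sidewalk; years in business 20 > 15 → Large Premises License required.
6. operates outdoor seating on a public sidewalk; operates from an industrially zoned site; does not provide childcare services → Standard License not required.
7. operates from an industrially zoned site; floor area 10,700 square feet > 10,000 square feet → Industrial Use Registration required.
8. operates outdoor seating on a public sidewalk; years in business 20 ≥ 15 → General Business Permit required.
9. operates outdoor seating on a public sidewalk; operates from an industrially zoned site → Annual Registration required.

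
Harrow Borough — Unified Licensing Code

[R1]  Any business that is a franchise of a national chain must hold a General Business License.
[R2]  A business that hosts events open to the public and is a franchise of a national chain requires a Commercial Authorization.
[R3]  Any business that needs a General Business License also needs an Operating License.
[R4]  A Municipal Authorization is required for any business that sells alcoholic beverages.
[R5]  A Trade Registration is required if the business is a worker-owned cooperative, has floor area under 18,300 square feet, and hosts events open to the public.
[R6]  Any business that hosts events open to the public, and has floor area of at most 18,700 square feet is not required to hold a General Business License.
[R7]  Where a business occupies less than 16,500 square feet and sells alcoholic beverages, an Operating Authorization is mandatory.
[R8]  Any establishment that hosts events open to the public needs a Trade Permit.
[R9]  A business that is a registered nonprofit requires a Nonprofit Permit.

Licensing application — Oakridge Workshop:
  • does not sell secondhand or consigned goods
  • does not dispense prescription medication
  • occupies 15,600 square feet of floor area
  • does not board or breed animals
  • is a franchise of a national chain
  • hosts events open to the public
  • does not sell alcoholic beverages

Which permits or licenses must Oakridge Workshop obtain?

[R1] is a franchise of a national chain → General Business License required.
[R2] hosts events open to the public; is a franchise of a national chain → Commercial Authorization required.
[R3] General Business License is not required → no effect.
[R4] does not sell alcoholic beverages → Municipal Authorization not required.
[R5] is a franchise of a national chain (not: is a worker-owned cooperative); floor area 15,600 square feet < 18,300 square feet; hosts events open to the public → Trade Registration not required.
[R6] hosts events open to the public; floor area 15,600 square feet ≤ 18,700 square feet → exempt from General Business License.
[R7] floor area 15,600 square feet < 16,500 square feet; does not sell alcoholic beverages → Operating Authorization not required.
[R8] hosts events open to the public → Trade Permit required.
[R9] is a franchise of a national chain (not: is a registered nonprofit) → Nonprofit Permit not required.

Commercial Authorization, Trade Permit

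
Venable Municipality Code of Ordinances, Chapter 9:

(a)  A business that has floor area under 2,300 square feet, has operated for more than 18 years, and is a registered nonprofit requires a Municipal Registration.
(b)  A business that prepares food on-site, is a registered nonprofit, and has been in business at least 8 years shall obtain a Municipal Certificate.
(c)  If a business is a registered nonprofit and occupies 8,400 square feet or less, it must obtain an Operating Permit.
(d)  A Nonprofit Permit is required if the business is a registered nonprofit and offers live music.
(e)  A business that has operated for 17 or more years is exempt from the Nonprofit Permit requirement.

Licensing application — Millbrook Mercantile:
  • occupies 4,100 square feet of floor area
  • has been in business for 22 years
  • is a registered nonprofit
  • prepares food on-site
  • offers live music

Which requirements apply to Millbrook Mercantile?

Municipal Certificate, Operating Permit

(a) floor area 4,100 square feet ≥ 2,300 square feet; years in business 22 > 18; is a registered nonprofit → Municipal Registration not required.
(b) prepares food on-site; is a registered nonprofit; years in business 22 ≥ 8 → Municipal Certificate required.
(c) is a registered nonprofit; floor area 4,100 square feet ≤ 8,400 square feet → Operating Permit required.
(d) is a registered nonprofit; offers live music → Nonprofit Permit required.
(e) years in business 22 ≥ 17 → exempt from Nonprofit Permit.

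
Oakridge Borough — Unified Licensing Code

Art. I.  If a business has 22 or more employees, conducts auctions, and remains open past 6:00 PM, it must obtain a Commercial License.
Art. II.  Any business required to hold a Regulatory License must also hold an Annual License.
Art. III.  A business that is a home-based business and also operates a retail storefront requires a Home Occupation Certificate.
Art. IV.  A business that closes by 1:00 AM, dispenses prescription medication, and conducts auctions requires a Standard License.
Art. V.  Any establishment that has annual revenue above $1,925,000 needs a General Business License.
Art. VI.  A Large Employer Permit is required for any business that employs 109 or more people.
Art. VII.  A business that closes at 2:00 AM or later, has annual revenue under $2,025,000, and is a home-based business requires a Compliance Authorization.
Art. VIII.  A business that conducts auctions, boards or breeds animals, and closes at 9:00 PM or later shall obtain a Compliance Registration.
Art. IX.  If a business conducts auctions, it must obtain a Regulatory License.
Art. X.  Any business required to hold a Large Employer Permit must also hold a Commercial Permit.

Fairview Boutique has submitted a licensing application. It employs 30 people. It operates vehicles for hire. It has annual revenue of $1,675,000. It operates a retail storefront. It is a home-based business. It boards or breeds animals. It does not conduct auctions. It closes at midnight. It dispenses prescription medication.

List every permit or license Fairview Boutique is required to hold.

Art. I. employees 30 ≥ 22; does not conduct auctions; closes midnight, after 6:00 PM → Commercial License not required.
Art. II. Regulatory License is not required → no effect.
Art. III. is a home-based business; operates a retail storefront → Home Occupation Certificate required.
Art. IV. closes midnight, at/before 1:00 AM; dispenses prescription medication; does not conduct auctions → Standard License not required.
Art. V. revenue $1,675,000 ≤ $1,925,000 → General Business License not required.
Art. VI. employees 30 < 109 → Large Employer Permit not required.
Art. VII. closes midnight, at/before 2:00 AM; revenue $1,675,000 < $2,025,000; is a home-based business → Compliance Authorization not required.
Art. VIII. does not conduct auctions; boards or breeds animals; closes midnight, after 9:00 PM → Compliance Registration not required.
Art. IX. does not conduct auctions → Regulatory License not required.
Art. X. Large Employer Permit is not required → no effect.

Home Occupation Certificate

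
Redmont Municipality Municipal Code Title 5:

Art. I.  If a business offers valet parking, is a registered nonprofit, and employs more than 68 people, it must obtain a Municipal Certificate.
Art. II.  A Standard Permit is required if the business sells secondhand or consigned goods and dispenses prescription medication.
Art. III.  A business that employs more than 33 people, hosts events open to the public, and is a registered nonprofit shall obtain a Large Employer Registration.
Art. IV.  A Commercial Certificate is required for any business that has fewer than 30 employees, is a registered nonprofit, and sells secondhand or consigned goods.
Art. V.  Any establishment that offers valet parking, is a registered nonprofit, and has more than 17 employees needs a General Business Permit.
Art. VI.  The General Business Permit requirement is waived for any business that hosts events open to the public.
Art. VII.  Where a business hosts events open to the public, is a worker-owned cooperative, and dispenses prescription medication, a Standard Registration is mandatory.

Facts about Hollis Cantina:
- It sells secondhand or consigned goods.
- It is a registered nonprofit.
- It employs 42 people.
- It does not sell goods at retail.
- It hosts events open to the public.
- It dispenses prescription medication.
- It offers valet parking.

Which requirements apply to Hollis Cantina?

Art. I. offers valet parking; is a registered nonprofit; employees 42 ≤ 68 → Municipal Certificate not required.
Art. II. sells secondhand or consigned goods; dispenses prescription medication → Standard Permit required.
Art. III. employees 42 > 33; hosts events open to the public; is a registered nonprofit → Large Employer Registration required.
Art. IV. employees 42 ≥ 30; is a registered nonprofit; sells secondhand or consigned goods → Commercial Certificate not required.
Art. V. offers valet parking; is a registered nonprofit; employees 42 > 17 → General Business Permit required.
Art. VI. hosts events open to the public → exempt from General Business Permit.
Art. VII. hosts events open to the public; is a registered nonprofit (not: is a worker-owned cooperative); dispenses prescription medication → Standard Registration not required.

Large Employer Registration, Standard Permit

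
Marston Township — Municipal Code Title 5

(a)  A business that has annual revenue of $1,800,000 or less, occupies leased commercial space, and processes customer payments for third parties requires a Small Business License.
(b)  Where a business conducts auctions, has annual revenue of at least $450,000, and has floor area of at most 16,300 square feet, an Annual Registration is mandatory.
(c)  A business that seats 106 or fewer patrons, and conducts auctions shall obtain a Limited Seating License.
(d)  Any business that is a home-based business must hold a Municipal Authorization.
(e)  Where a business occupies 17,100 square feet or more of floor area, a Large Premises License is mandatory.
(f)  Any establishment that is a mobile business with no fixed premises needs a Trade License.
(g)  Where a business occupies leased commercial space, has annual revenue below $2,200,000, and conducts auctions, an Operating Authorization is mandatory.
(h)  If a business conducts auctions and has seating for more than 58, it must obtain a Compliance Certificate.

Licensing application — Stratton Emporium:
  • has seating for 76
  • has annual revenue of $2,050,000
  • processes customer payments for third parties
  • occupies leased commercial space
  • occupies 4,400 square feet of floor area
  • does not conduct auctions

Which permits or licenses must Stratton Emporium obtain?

(a) revenue $2,050,000 > $1,800,000; occupies leased commercial space; processes customer payments for third parties → Small Business License not required.
(b) does not conduct auctions; revenue $2,050,000 ≥ $450,000; floor area 4,400 square feet ≤ 16,300 square feet → Annual Registration not required.
(c) seating 76 ≤ 106; does not conduct auctions → Limited Seating License not required.
(d) occupies leased commercial space (not: is a home-based business) → Municipal Authorization not required.
(e) floor area 4,400 square feet < 17,100 square feet → Large Premises License not required.
(f) occupies leased commercial space (not: is a mobile business with no fixed premises) → Trade License not required.
(g) occupies leased commercial space; revenue $2,050,000 < $2,200,000; does not conduct auctions → Operating Authorization not required.
(h) does not conduct auctions; seating 76 > 58 → Compliance Certificate not required.

None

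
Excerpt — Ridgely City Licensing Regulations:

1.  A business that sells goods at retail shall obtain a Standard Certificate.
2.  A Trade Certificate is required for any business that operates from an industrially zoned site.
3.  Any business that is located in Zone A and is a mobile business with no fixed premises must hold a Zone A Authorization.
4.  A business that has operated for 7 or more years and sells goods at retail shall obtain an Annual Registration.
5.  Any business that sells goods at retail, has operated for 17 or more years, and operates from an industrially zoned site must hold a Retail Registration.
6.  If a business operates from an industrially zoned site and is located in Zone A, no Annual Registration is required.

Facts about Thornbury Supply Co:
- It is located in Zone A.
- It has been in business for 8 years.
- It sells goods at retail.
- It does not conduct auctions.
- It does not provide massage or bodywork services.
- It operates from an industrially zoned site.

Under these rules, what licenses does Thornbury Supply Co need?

1. sells goods at retail → Standard Certificate required.
2. operates from an industrially zoned site → Trade Certificate required.
3. is located in Zone A; operates from an industrially zoned site (not: is a mobile business with no fixed premises) → Zone A Authorization not required.
4. years in business 8 ≥ 7; sells goods at retail → Annual Registration required.
5. sells goods at retail; years in business 8 < 17; operates from an industrially zoned site → Retail Registration not required.
6. operates from an industrially zoned site; is located in Zone A → exempt from Annual Registration.

Standard Certificate, Trade Certificate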